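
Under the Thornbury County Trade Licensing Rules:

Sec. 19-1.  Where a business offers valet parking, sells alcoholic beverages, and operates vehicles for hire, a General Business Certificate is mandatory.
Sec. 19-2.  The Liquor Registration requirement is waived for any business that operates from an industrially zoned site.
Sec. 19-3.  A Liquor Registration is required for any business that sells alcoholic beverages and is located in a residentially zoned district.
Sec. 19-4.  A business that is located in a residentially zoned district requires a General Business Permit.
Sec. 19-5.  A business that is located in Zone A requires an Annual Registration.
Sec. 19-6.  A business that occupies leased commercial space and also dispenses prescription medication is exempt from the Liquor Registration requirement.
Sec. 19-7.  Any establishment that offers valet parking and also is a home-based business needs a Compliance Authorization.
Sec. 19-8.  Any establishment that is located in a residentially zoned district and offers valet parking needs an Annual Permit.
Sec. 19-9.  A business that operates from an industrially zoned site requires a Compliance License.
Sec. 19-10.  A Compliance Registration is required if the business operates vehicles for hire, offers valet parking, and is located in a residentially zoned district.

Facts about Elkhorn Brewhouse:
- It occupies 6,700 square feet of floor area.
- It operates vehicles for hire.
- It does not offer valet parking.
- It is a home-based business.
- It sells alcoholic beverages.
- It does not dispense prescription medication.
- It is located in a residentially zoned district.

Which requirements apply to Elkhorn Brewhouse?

Sec. 19-1. does not offer valet parking; sells alcoholic beverages; operates vehicles for hire → General Business Certificate not required.
Sec. 19-2. is a home-based business (not: operates from an industrially zoned site) → Liquor Registration exemption does not apply.
Sec. 19-3. sells alcoholic beverages; is located in a residentially zoned district → Liquor Registration required.
Sec. 19-4. is located in a residentially zoned district → General Business Permit required.
Sec. 19-5. is located in a residentially zoned district (not: is located in Zone A) → Annual Registration not required.
Sec. 19-6. is a home-based business (not: occupies leased commercial space); does not dispense prescription medication → Liquor Registration exemption does not apply.
Sec. 19-7. does not offer valet parking; is a home-based business → Compliance Authorization not required.
Sec. 19-8. is located in a residentially zoned district; does not offer valet parking → Annual Permit not required.
Sec. 19-9. is a home-based business (not: operates from an industrially zoned site) → Compliance License not required.
Sec. 19-10. operates vehicles for hire; does not offer valet parking; is located in a residentially zoned district → Compliance Registration not required.

General Business Permit, Liquor Registration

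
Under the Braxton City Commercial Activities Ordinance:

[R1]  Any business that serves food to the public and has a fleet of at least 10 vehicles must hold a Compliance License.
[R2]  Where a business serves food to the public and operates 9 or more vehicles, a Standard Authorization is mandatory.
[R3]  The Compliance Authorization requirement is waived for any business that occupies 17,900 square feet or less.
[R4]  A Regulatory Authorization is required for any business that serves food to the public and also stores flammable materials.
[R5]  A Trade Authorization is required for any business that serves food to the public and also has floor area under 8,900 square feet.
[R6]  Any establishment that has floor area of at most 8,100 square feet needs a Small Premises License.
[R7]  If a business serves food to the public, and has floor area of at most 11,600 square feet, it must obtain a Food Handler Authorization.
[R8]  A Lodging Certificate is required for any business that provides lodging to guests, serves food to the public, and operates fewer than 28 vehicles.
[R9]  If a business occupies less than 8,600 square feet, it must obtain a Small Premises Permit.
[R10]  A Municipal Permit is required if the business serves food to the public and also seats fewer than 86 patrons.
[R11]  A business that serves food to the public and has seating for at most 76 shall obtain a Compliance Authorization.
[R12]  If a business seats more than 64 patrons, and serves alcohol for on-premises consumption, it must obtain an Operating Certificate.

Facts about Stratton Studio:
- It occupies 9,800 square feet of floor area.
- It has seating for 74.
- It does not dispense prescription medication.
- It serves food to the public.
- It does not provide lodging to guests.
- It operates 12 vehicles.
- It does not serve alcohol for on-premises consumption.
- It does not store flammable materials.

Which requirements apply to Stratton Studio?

Compliance License, Food Handler Authorization, Municipal Permit, Standard Authorization

[R1] serves food to the public; vehicles 12 ≥ 10 → Compliance License required.
[R2] serves food to the public; vehicles 12 ≥ 9 → Standard Authorization required.
[R3] floor area 9,800 square feet ≤ 17,900 square feet → exempt from Compliance Authorization.
[R4] serves food to the public; does not store flammable materials → Regulatory Authorization not required.
[R5] serves food to the public; floor area 9,800 square feet ≥ 8,900 square feet → Trade Authorization not required.
[R6] floor area 9,800 square feet > 8,100 square feet → Small Premises License not required.
[R7] serves food to the public; floor area 9,800 square feet ≤ 11,600 square feet → Food Handler Authorization required.
[R8] does not provide lodging to guests; serves food to the public; vehicles 12 < 28 → Lodging Certificate not required.
[R9] floor area 9,800 square feet ≥ 8,600 square feet → Small Premises Permit not required.
[R10] serves food to the public; seating 74 < 86 → Municipal Permit required.
[R11] serves food to the public; seating 74 ≤ 76 → Compliance Authorization required.
[R12] seating 74 > 64; does not serve alcohol for on-premises consumption → Operating Certificate not required.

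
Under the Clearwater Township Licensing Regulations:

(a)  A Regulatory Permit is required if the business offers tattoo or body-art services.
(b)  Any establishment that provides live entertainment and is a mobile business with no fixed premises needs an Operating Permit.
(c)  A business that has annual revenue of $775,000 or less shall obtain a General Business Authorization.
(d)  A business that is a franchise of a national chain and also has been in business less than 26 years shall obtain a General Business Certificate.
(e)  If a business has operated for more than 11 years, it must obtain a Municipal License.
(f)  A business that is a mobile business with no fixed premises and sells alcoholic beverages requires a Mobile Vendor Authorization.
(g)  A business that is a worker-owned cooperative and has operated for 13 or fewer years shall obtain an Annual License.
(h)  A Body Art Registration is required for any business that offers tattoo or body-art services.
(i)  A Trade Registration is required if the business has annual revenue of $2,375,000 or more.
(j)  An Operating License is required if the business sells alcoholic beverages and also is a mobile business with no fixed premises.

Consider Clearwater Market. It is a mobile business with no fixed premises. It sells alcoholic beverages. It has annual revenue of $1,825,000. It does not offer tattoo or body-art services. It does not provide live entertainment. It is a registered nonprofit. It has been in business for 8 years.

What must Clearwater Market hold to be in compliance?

(a) does not offer tattoo or body-art services → Regulatory Permit not required.
(b) does not provide live entertainment; is a mobile business with no fixed premises → Operating Permit not required.
(c) revenue $1,825,000 > $775,000 → General Business Authorization not required.
(d) is a registered nonprofit (not: is a franchise of a national chain); years in business 8 < 26 → General Business Certificate not required.
(e) years in business 8 ≤ 11 → Municipal License not required.
(f) is a mobile business with no fixed premises; sells alcoholic beverages → Mobile Vendor Authorization required.
(g) is a registered nonprofit (not: is a worker-owned cooperative); years in business 8 ≤ 13 → Annual License not required.
(h) does not offer tattoo or body-art services → Body Art Registration not required.
(i) revenue $1,825,000 < $2,375,000 → Trade Registration not required.
(j) sells alcoholic beverages; is a mobile business with no fixed premises → Operating License required.

Mobile Vendor Authorization, Operating License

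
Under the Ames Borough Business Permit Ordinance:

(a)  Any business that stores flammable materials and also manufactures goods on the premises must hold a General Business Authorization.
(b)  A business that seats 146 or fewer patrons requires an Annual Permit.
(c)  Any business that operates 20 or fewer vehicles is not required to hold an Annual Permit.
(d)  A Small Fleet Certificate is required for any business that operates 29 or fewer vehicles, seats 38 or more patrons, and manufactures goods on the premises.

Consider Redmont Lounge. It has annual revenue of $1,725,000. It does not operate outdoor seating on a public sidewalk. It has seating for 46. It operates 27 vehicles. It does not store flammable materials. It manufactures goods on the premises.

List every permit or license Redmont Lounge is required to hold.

(a) does not store flammable materials; manufactures goods on the premises → General Business Authorization not required.
(b) seating 46 ≤ 146 → Annual Permit required.
(c) vehicles 27 > 20 → Annual Permit exemption does not apply.
(d) vehicles 27 ≤ 29; seating 46 ≥ 38; manufactures goods on the premises → Small Fleet Certificate required.

Annual Permit, Small Fleet Certificate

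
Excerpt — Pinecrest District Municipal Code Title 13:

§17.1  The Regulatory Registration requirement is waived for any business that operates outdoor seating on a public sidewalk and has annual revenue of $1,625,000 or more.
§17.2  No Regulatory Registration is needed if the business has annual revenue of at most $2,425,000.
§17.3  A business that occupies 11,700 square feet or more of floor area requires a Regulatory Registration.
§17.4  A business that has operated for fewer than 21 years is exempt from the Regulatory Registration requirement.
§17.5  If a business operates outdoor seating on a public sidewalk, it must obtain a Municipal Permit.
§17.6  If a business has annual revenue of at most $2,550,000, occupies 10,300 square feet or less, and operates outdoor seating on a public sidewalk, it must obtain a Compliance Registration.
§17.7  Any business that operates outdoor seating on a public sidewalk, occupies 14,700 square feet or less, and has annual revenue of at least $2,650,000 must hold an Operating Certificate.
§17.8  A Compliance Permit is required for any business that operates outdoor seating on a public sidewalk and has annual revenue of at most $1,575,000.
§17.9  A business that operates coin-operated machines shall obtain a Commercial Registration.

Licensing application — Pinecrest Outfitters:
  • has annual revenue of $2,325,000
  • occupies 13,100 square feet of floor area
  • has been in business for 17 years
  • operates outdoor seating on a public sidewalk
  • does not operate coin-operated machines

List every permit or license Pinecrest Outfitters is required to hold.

Municipal Permit

§17.1 operates outdoor seating on a public sidewalk; revenue $2,325,000 ≥ $1,625,000 → exempt from Regulatory Registration.
§17.2 revenue $2,325,000 ≤ $2,425,000 → exempt from Regulatory Registration.
§17.3 floor area 13,100 square feet ≥ 11,700 square feet → Regulatory Registration required.
§17.4 years in business 17 < 21 → exempt from Regulatory Registration.
§17.5 operates outdoor seating on a public sidewalk → Municipal Permit required.
§17.6 revenue $2,325,000 ≤ $2,550,000; floor area 13,100 square feet > 10,300 square feet; operates outdoor seating on a public sidewalk → Compliance Registration not required.
§17.7 operates outdoor seating on a public sidewalk; floor area 13,100 square feet ≤ 14,700 square feet; revenue $2,325,000 < $2,650,000 → Operating Certificate not required.
§17.8 operates outdoor seating on a public sidewalk; revenue $2,325,000 > $1,575,000 → Compliance Permit not required.
§17.9 does not operate coin-operated machines → Commercial Registration not required.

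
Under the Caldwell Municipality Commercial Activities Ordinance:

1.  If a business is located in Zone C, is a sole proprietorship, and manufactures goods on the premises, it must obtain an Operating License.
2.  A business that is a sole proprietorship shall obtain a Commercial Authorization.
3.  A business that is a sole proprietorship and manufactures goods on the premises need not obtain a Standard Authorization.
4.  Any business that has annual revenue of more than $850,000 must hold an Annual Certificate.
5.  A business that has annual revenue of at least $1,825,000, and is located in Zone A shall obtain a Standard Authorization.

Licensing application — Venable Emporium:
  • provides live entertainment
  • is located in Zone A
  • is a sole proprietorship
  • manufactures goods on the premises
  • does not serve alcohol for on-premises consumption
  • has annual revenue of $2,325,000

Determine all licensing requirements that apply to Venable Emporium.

Annual Certificate, Commercial Authorization

1. is located in Zone A (not: is located in Zone C); is a sole proprietorship; manufactures goods on the premises → Operating License not required.
2. is a sole proprietorship → Commercial Authorization required.
3. is a sole proprietorship; manufactures goods on the premises → exempt from Standard Authorization.
4. revenue $2,325,000 > $850,000 → Annual Certificate required.
5. revenue $2,325,000 ≥ $1,825,000; is located in Zone A → Standard Authorization required.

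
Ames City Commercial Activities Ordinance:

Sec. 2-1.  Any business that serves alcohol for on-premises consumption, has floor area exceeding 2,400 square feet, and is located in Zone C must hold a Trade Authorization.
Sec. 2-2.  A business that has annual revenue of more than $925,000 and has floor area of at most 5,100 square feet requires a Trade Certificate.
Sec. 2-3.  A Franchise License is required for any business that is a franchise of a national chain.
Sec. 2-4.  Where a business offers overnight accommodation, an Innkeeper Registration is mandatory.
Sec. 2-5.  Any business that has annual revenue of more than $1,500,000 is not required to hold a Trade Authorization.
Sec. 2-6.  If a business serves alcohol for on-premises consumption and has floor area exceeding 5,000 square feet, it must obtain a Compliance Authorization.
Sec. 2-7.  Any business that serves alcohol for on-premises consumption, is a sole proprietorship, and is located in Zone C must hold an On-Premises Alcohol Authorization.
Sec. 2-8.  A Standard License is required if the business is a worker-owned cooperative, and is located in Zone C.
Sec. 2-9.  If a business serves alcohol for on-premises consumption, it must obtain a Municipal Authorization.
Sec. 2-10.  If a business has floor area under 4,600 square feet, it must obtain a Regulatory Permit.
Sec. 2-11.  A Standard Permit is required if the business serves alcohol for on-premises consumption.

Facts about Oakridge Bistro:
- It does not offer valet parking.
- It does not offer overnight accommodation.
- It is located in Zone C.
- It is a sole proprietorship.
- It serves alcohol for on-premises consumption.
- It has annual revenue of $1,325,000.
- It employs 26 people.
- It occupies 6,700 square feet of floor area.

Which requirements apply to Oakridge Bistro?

Compliance Authorization, Municipal Authorization, On-Premises Alcohol Authorization, Standard Permit, Trade Authorization

Sec. 2-1. serves alcohol for on-premises consumption; floor area 6,700 square feet > 2,400 square feet; is located in Zone C → Trade Authorization required.
Sec. 2-2. revenue $1,325,000 > $925,000; floor area 6,700 square feet > 5,100 square feet → Trade Certificate not required.
Sec. 2-3. is a sole proprietorship (not: is a franchise of a national chain) → Franchise License not required.
Sec. 2-4. does not offer overnight accommodation → Innkeeper Registration not required.
Sec. 2-5. revenue $1,325,000 ≤ $1,500,000 → Trade Authorization exemption does not apply.
Sec. 2-6. serves alcohol for on-premises consumption; floor area 6,700 square feet > 5,000 square feet → Compliance Authorization required.
Sec. 2-7. serves alcohol for on-premises consumption; is a sole proprietorship; is located in Zone C → On-Premises Alcohol Authorization required.
Sec. 2-8. is a sole proprietorship (not: is a worker-owned cooperative); is located in Zone C → Standard License not required.
Sec. 2-9. serves alcohol for on-premises consumption → Municipal Authorization required.
Sec. 2-10. floor area 6,700 square feet ≥ 4,600 square feet → Regulatory Permit not required.
Sec. 2-11. serves alcohol for on-premises consumption → Standard Permit required.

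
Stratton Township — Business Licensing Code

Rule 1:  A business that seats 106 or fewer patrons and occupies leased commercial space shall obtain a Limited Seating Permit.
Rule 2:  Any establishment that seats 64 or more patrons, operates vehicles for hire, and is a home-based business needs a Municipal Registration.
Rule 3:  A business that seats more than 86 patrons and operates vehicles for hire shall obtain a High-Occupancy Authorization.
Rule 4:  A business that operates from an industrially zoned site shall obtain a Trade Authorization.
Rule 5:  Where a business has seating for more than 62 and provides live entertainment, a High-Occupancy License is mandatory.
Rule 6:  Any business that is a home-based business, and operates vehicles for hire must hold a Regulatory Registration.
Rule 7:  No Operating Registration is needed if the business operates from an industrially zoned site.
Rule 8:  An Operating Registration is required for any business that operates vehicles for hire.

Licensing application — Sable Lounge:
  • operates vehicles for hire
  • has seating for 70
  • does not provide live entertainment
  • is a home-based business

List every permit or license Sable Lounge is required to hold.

Rule 1: seating 70 ≤ 106; is a home-based business (not: occupies leased commercial space) → Limited Seating Permit not required.
Rule 2: seating 70 ≥ 64; operates vehicles for hire; is a home-based business → Municipal Registration required.
Rule 3: seating 70 ≤ 86; operates vehicles for hire → High-Occupancy Authorization not required.
Rule 4: is a home-based business (not: operates from an industrially zoned site) → Trade Authorization not required.
Rule 5: seating 70 > 62; does not provide live entertainment → High-Occupancy License not required.
Rule 6: is a home-based business; operates vehicles for hire → Regulatory Registration required.
Rule 7: is a home-based business (not: operates from an industrially zoned site) → Operating Registration exemption does not apply.
Rule 8: operates vehicles for hire → Operating Registration required.

Municipal Registration, Operating Registration, Regulatory Registration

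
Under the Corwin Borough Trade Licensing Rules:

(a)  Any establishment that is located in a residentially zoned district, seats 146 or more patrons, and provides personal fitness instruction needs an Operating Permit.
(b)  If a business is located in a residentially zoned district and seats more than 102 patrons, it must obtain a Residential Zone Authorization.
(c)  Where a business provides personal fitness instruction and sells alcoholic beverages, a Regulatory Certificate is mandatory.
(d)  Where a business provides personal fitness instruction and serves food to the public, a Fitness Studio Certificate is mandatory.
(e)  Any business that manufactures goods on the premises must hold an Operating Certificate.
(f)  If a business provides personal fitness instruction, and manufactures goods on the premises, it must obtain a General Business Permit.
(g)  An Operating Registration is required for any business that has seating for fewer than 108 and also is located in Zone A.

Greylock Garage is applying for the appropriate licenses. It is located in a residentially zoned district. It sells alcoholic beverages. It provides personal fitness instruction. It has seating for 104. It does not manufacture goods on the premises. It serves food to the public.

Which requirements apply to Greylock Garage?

Fitness Studio Certificate, Regulatory Certificate, Residential Zone Authorization

(a) is located in a residentially zoned district; seating 104 < 146; provides personal fitness instruction → Operating Permit not required.
(b) is located in a residentially zoned district; seating 104 > 102 → Residential Zone Authorization required.
(c) provides personal fitness instruction; sells alcoholic beverages → Regulatory Certificate required.
(d) provides personal fitness instruction; serves food to the public → Fitness Studio Certificate required.
(e) does not manufacture goods on the premises → Operating Certificate not required.
(f) provides personal fitness instruction; does not manufacture goods on the premises → General Business Permit not required.
(g) seating 104 < 108; is located in a residentially zoned district (not: is located in Zone A) → Operating Registration not required.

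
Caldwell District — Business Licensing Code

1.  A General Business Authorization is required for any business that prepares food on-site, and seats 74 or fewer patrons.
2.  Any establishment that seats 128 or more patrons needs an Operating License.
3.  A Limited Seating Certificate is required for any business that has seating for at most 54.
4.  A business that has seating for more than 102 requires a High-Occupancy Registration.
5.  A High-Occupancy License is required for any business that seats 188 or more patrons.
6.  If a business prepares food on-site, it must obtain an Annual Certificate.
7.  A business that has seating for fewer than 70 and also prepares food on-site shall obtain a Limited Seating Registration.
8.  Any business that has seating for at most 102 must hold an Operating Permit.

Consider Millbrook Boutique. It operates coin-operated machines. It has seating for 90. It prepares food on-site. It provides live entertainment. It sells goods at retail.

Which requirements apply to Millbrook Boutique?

1. prepares food on-site; seating 90 > 74 → General Business Authorization not required.
2. seating 90 < 128 → Operating License not required.
3. seating 90 > 54 → Limited Seating Certificate not required.
4. seating 90 ≤ 102 → High-Occupancy Registration not required.
5. seating 90 < 188 → High-Occupancy License not required.
6. prepares food on-site → Annual Certificate required.
7. seating 90 ≥ 70; prepares food on-site → Limited Seating Registration not required.
8. seating 90 ≤ 102 → Operating Permit required.

Annual Certificate, Operating Permit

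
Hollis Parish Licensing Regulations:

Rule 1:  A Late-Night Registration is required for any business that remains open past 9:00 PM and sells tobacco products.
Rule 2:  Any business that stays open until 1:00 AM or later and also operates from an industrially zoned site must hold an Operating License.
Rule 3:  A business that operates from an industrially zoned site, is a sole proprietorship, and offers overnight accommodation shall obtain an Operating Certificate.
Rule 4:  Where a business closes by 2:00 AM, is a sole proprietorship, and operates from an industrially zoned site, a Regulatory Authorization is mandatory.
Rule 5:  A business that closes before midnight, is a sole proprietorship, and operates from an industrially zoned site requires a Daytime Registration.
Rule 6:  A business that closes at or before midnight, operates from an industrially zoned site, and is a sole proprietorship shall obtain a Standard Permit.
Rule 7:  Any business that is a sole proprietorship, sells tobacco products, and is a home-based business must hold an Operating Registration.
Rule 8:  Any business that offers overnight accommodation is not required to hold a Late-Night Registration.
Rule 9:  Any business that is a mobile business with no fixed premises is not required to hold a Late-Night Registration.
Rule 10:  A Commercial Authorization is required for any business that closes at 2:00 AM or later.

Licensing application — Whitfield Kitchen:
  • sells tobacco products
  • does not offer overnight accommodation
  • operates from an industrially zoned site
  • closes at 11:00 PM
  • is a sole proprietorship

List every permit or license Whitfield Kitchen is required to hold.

Rule 1: closes 11:00 PM, after 9:00 PM; sells tobacco products → Late-Night Registration required.
Rule 2: closes 11:00 PM, at/before 1:00 AM; operates from an industrially zoned site → Operating License not required.
Rule 3: operates from an industrially zoned site; is a sole proprietorship; does not offer overnight accommodation → Operating Certificate not required.
Rule 4: closes 11:00 PM, at/before 2:00 AM; is a sole proprietorship; operates from an industrially zoned site → Regulatory Authorization required.
Rule 5: closes 11:00 PM, at/before midnight; is a sole proprietorship; operates from an industrially zoned site → Daytime Registration required.
Rule 6: closes 11:00 PM, at/before midnight; operates from an industrially zoned site; is a sole proprietorship → Standard Permit required.
Rule 7: is a sole proprietorship; sells tobacco products; operates from an industrially zoned site (not: is a home-based business) → Operating Registration not required.
Rule 8: does not offer overnight accommodation → Late-Night Registration exemption does not apply.
Rule 9: operates from an industrially zoned site (not: is a mobile business with no fixed premises) → Late-Night Registration exemption does not apply.
Rule 10: closes 11:00 PM, at/before 2:00 AM → Commercial Authorization not required.

Daytime Registration, Late-Night Registration, Regulatory Authorization, Standard Permit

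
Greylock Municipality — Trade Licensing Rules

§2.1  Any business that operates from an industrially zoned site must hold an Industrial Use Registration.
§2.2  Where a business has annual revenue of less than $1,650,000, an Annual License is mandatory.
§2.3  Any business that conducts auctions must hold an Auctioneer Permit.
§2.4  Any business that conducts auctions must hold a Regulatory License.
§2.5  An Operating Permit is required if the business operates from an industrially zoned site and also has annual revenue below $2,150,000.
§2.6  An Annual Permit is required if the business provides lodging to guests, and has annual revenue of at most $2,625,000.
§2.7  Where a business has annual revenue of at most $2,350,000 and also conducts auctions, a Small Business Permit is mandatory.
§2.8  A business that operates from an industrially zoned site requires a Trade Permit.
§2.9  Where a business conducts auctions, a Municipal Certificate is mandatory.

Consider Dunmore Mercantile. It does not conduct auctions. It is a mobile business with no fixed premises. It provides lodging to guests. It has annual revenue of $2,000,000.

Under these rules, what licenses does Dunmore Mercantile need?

§2.1 is a mobile business with no fixed premises (not: operates from an industrially zoned site) → Industrial Use Registration not required.
§2.2 revenue $2,000,000 ≥ $1,650,000 → Annual License not required.
§2.3 does not conduct auctions → Auctioneer Permit not required.
§2.4 does not conduct auctions → Regulatory License not required.
§2.5 is a mobile business with no fixed premises (not: operates from an industrially zoned site); revenue $2,000,000 < $2,150,000 → Operating Permit not required.
§2.6 provides lodging to guests; revenue $2,000,000 ≤ $2,625,000 → Annual Permit required.
§2.7 revenue $2,000,000 ≤ $2,350,000; does not conduct auctions → Small Business Permit not required.
§2.8 is a mobile business with no fixed premises (not: operates from an industrially zoned site) → Trade Permit not required.
§2.9 does not conduct auctions → Municipal Certificate not required.

Annual Permit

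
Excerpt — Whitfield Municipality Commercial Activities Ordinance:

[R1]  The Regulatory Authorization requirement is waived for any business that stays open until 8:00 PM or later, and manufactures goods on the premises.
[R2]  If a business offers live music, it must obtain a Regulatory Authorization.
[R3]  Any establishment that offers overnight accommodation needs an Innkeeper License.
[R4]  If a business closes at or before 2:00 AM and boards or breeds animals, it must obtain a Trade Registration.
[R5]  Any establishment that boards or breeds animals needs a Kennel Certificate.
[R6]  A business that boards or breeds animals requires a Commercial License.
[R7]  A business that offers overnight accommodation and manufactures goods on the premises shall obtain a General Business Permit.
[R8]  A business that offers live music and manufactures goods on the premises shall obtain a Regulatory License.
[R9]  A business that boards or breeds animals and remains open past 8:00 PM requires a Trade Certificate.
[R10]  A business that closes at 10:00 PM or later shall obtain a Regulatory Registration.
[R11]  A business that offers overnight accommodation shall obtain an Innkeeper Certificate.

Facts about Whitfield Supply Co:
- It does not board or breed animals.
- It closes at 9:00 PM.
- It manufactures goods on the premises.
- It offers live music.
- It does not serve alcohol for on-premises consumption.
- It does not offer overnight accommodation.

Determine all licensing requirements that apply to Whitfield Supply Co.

[R1] closes 9:00 PM, after 8:00 PM; manufactures goods on the premises → exempt from Regulatory Authorization.
[R2] offers live music → Regulatory Authorization required.
[R3] does not offer overnight accommodation → Innkeeper License not required.
[R4] closes 9:00 PM, at/before 2:00 AM; does not board or breed animals → Trade Registration not required.
[R5] does not board or breed animals → Kennel Certificate not required.
[R6] does not board or breed animals → Commercial License not required.
[R7] does not offer overnight accommodation; manufactures goods on the premises → General Business Permit not required.
[R8] offers live music; manufactures goods on the premises → Regulatory License required.
[R9] does not board or breed animals; closes 9:00 PM, after 8:00 PM → Trade Certificate not required.
[R10] closes 9:00 PM, at/before 10:00 PM → Regulatory Registration not required.
[R11] does not offer overnight accommodation → Innkeeper Certificate not required.

Regulatory License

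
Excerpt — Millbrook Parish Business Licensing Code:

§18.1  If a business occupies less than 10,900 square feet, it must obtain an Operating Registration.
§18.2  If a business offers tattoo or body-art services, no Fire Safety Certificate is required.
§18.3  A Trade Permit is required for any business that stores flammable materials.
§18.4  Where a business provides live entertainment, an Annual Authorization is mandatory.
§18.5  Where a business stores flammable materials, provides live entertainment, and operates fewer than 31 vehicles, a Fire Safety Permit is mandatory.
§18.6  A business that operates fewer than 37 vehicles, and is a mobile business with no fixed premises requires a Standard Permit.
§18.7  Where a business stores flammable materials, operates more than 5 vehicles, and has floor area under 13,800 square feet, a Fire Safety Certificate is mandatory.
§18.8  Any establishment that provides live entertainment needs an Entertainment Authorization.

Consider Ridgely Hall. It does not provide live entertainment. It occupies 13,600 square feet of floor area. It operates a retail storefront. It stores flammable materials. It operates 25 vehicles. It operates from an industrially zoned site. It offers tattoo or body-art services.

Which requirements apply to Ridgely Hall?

Trade Permit

§18.1 floor area 13,600 square feet ≥ 10,900 square feet → Operating Registration not required.
§18.2 offers tattoo or body-art services → exempt from Fire Safety Certificate.
§18.3 stores flammable materials → Trade Permit required.
§18.4 does not provide live entertainment → Annual Authorization not required.
§18.5 stores flammable materials; does not provide live entertainment; vehicles 25 < 31 → Fire Safety Permit not required.
§18.6 vehicles 25 < 37; operates from an industrially zoned site (not: is a mobile business with no fixed premises) → Standard Permit not required.
§18.7 stores flammable materials; vehicles 25 > 5; floor area 13,600 square feet < 13,800 square feet → Fire Safety Certificate required.
§18.8 does not provide live entertainment → Entertainment Authorization not required.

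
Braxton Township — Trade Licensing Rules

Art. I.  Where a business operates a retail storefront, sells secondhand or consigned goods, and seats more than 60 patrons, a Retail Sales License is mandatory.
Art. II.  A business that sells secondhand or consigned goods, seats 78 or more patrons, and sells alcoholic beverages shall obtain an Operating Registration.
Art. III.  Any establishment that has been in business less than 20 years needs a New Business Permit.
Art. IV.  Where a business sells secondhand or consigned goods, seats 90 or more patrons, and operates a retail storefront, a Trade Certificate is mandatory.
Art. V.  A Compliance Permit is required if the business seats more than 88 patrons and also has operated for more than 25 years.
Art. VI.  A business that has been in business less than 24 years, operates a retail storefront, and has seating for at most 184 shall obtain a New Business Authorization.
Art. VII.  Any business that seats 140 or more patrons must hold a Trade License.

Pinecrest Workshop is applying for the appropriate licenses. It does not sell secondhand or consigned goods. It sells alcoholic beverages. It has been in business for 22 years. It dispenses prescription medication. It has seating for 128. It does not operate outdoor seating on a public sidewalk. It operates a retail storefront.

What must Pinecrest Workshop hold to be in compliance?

New Business Authorization

Art. I. operates a retail storefront; does not sell secondhand or consigned goods; seating 128 > 60 → Retail Sales License not required.
Art. II. does not sell secondhand or consigned goods; seating 128 ≥ 78; sells alcoholic beverages → Operating Registration not required.
Art. III. years in business 22 ≥ 20 → New Business Permit not required.
Art. IV. does not sell secondhand or consigned goods; seating 128 ≥ 90; operates a retail storefront → Trade Certificate not required.
Art. V. seating 128 > 88; years in business 22 ≤ 25 → Compliance Permit not required.
Art. VI. years in business 22 < 24; operates a retail storefront; seating 128 ≤ 184 → New Business Authorization required.
Art. VII. seating 128 < 140 → Trade License not required.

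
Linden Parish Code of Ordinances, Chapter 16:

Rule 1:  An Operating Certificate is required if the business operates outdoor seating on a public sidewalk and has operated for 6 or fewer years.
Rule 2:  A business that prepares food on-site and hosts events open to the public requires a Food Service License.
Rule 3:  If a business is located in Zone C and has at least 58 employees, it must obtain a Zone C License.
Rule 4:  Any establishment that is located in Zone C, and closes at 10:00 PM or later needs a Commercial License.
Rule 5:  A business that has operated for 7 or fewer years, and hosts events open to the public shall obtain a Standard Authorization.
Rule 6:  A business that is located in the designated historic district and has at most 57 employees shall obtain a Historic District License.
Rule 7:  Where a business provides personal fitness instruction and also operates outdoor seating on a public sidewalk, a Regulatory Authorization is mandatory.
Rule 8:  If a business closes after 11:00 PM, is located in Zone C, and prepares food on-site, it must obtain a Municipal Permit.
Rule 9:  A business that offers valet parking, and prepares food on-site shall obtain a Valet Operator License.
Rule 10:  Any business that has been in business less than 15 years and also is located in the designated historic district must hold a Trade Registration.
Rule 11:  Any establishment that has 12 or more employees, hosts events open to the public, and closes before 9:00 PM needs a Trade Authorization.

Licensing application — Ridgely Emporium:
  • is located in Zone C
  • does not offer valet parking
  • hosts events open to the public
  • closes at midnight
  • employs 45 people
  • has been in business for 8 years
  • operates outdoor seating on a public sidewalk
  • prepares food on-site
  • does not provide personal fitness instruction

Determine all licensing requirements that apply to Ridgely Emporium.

Commercial License, Food Service License, Municipal Permit

Rule 1: operates outdoor seating on a public sidewalk; years in business 8 > 6 → Operating Certificate not required.
Rule 2: prepares food on-site; hosts events open to the public → Food Service License required.
Rule 3: is located in Zone C; employees 45 < 58 → Zone C License not required.
Rule 4: is located in Zone C; closes midnight, after 10:00 PM → Commercial License required.
Rule 5: years in business 8 > 7; hosts events open to the public → Standard Authorization not required.
Rule 6: is located in Zone C (not: is located in the designated historic district); employees 45 ≤ 57 → Historic District License not required.
Rule 7: does not provide personal fitness instruction; operates outdoor seating on a public sidewalk → Regulatory Authorization not required.
Rule 8: closes midnight, after 11:00 PM; is located in Zone C; prepares food on-site → Municipal Permit required.
Rule 9: does not offer valet parking; prepares food on-site → Valet Operator License not required.
Rule 10: years in business 8 < 15; is located in Zone C (not: is located in the designated historic district) → Trade Registration not required.
Rule 11: employees 45 ≥ 12; hosts events open to the public; closes midnight, after 9:00 PM → Trade Authorization not required.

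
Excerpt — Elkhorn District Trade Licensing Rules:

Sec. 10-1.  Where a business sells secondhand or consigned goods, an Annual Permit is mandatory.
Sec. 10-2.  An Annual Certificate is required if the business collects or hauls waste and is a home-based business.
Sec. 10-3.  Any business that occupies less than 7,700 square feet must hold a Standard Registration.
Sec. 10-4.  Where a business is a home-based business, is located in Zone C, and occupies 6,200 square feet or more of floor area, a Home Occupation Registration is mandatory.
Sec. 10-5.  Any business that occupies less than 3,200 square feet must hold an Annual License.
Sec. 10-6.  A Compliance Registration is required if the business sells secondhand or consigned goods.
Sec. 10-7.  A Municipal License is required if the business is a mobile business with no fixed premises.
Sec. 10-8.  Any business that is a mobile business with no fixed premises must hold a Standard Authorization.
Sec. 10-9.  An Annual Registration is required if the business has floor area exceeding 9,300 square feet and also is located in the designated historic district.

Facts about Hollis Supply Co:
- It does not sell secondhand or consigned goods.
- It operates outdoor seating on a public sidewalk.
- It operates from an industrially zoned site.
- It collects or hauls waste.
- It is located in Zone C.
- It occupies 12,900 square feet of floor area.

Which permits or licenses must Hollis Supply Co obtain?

None

Sec. 10-1. does not sell secondhand or consigned goods → Annual Permit not required.
Sec. 10-2. collects or hauls waste; operates from an industrially zoned site (not: is a home-based business) → Annual Certificate not required.
Sec. 10-3. floor area 12,900 square feet ≥ 7,700 square feet → Standard Registration not required.
Sec. 10-4. operates from an industrially zoned site (not: is a home-based business); is located in Zone C; floor area 12,900 square feet ≥ 6,200 square feet → Home Occupation Registration not required.
Sec. 10-5. floor area 12,900 square feet ≥ 3,200 square feet → Annual License not required.
Sec. 10-6. does not sell secondhand or consigned goods → Compliance Registration not required.
Sec. 10-7. operates from an industrially zoned site (not: is a mobile business with no fixed premises) → Municipal License not required.
Sec. 10-8. operates from an industrially zoned site (not: is a mobile business with no fixed premises) → Standard Authorization not required.
Sec. 10-9. floor area 12,900 square feet > 9,300 square feet; is located in Zone C (not: is located in the designated historic district) → Annual Registration not required.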